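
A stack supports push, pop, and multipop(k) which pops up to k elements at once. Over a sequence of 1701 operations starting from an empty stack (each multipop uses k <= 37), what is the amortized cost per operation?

Each element is pushed exactly once and popped at most once (whether by pop or as part of a multipop). So the total number of individual pops over the whole sequence is at most the number of pushes, which is at most 1701. Total work <= 2 * 1701, hence O(1) amortized per operation.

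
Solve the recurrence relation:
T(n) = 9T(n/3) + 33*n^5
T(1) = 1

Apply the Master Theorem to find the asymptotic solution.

a=9, b=3, f(n)=33*n^5. log_3(9) = 2 < 5. Case 3: T(n) = O(n^5).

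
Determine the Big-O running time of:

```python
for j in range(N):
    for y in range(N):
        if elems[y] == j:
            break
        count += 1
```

Time complexity: O(n^2).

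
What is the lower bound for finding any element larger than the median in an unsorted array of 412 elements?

To find an element larger than the median of 412 elements, we must see Omega(n) elements. Without seeing enough elements, an adversary can make any unseen element the median.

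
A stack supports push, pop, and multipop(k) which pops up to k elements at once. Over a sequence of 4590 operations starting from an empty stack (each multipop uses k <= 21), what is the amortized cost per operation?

Each element is pushed exactly once and popped at most once (whether by pop or as part of a multipop). So the total number of individual pops over the whole sequence is at most the number of pushes, which is at most 4590. Total work <= 2 * 4590, hence O(1) amortized per operation.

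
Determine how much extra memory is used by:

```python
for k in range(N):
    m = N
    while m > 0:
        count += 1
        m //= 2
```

Space complexity: O(1).
Only a constant amount of auxiliary storage is used; nothing grows with n.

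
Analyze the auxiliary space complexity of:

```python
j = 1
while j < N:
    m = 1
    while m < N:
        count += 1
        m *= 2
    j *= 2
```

Space complexity: O(1).
Only a constant amount of auxiliary storage is used; nothing grows with n.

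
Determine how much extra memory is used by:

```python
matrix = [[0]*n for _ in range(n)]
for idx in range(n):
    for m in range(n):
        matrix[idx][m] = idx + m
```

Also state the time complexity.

Space complexity: O(n^2).
A 2D structure of size n x n is allocated.
Time complexity: O(n^2).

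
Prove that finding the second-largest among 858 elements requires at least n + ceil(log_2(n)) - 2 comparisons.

Lower bound (adversary): identifying the maximum requires 858-1 comparisons (each eliminates one candidate). Assign weight 1 to each element; on each comparison the adversary lets the heavier side win and gives it the loser's weight. The max ends with weight 858, but each comparison it wins at most doubles its weight, so the max must win >= ceil(log_2(858)) = 10 comparisons. The second-largest is one of those 10 direct losers to the max, and identifying which one is largest needs >= 10-1 further comparisons. Total >= 858-1 + 10-1 = 866.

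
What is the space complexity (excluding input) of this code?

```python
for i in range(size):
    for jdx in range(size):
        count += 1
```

Space complexity: O(1).
Only a constant amount of auxiliary storage is used; nothing grows with n.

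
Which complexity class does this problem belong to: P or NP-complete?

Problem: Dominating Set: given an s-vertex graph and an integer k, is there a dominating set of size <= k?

This problem is NP-complete: reduces from Set Cover (with k part of the input).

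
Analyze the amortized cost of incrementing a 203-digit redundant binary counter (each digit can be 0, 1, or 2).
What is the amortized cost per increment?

A redundant counter on 203 digits allows digit values 0, 1, 2. Increment adds 1 to the least significant digit and carries any 2 to a 0 plus +1 on the next digit. With potential Phi = (number of 2-digits), each increment does O(1) actual work plus a chain of carries, each of which decreases Phi by 1. Amortized O(1).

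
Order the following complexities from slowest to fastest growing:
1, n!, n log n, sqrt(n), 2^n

Ordered by growth rate: 1 < sqrt(n) < n log n < 2^n < n!.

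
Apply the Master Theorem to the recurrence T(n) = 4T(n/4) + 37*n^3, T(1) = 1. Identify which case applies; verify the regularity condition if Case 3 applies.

a=4, b=4, f(n)=37*n^3.
log_4(4) = 1 < 3.
f(n) = Omega(n^(1+epsilon)) for some epsilon > 0, so Case 3 is the candidate.
Regularity: a*f(n/b) = 4*37*(n/4)^3 = (4/64)*37*n^3 <= c*f(n) with c = 4/64 < 1. Satisfied.
Case 3: T(n) = Theta(n^3).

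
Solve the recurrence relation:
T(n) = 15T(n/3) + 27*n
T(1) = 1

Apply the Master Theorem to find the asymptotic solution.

a=15, b=3, f(n)=27*n. log_3(15) = 2.465. Case 1 of Master Theorem: T(n) = O(n^2.465).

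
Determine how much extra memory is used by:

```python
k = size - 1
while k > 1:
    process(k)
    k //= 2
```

Space complexity: O(1).
Only a constant amount of auxiliary storage is used; nothing grows with n.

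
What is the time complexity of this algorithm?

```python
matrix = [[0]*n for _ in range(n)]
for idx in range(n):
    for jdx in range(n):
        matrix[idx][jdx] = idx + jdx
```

Time complexity: O(n^2).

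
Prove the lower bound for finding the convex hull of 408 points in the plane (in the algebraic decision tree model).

Reduction from sorting: given 408 numbers x_1,...,x_{408}, map x_i to the point (x_i, x_i^2) on the parabola y = x^2. All points are on the convex hull, and walking the hull gives them in sorted x-order. Since sorting requires Omega(n log n), so does planar convex hull.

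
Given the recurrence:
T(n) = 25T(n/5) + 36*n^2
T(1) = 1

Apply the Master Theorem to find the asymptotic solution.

a=25, b=5, f(n)=36*n^2. log_5(25) = 2. Case 2: T(n) = O(n^2 log n).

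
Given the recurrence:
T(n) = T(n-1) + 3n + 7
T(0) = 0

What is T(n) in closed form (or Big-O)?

Dominant term in sum is 3*sum(i, i=1..n) = 3*n*(n+1)/2 = O(n^2).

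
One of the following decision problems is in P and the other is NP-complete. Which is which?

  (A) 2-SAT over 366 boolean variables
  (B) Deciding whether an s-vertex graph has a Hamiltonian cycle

(A) is P: 2-SAT is solvable in linear time via implication-graph SCCs.
(B) is NP-complete: one of Karp's 21 NP-complete problems.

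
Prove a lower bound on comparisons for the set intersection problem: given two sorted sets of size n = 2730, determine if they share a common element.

For two sorted arrays of size n = 2730, any correct algorithm must examine Omega(n) elements. If fewer are examined, an adversary places a common element in an unexamined gap. A merge-based scan achieves O(n), so the bound is tight.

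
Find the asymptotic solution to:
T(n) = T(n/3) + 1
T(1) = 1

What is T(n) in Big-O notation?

Each step divides n by 3 and adds 1. After log_3(n) steps, T(n) = O(log n).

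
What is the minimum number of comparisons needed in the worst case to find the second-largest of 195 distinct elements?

Lower bound: finding the max needs 195-1 comparisons. By the adversary weight-doubling argument, the max must personally win >= ceil(log_2(195)) = 8 comparisons; the 2nd-largest is among those 8 losers, needing 8-1 more comparisons. Total >= 195-1 + 8-1 = 201. A balanced knockout tournament achieves this.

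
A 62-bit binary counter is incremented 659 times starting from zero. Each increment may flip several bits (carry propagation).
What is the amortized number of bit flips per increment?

Bit i flips on every 2^i-th increment, so over 659 increments bit i flips floor(659/2^i) times. Summing over i: total flips < 2 * 659. Amortized: < 2 = O(1) per increment.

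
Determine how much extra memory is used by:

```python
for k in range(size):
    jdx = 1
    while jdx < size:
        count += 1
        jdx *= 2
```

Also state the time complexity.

Space complexity: O(1).
Only a constant amount of auxiliary storage is used; nothing grows with n.
Time complexity: O(n log n).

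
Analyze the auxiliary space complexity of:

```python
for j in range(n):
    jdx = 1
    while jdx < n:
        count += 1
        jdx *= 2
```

Space complexity: O(1).
Only a constant amount of auxiliary storage is used; nothing grows with n.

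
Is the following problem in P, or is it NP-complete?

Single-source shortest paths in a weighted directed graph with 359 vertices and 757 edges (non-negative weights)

This problem is in P: Dijkstra's algorithm runs in O((V+E) log V).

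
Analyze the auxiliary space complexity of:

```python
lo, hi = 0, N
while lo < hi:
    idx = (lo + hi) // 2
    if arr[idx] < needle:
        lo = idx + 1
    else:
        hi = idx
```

Space complexity: O(1).
Only a constant amount of auxiliary storage is used; nothing grows with n.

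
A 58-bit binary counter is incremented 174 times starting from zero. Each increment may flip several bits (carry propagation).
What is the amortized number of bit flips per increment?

Bit i flips on every 2^i-th increment, so over 174 increments bit i flips floor(174/2^i) times. Summing over i: total flips < 2 * 174. Amortized: < 2 = O(1) per increment.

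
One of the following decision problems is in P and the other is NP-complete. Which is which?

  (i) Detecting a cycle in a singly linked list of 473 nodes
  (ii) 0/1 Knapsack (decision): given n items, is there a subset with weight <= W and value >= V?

(i) is P: Floyd's tortoise-and-hare runs in O(n) time, O(1) space.
(ii) is NP-complete: reduces from Subset Sum.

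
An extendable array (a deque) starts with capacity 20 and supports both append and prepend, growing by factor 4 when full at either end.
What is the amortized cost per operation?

Growth at either end copies all elements; capacities form a geometric sequence with ratio 4, so total copy cost over n operations is O(n) (two geometric series). Amortized O(1).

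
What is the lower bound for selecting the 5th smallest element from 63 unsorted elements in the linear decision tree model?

Selecting the 5th smallest of 63 elements requires Omega(n) comparisons. Every element must be compared at least once. The BFPRT algorithm achieves O(n), making this tight.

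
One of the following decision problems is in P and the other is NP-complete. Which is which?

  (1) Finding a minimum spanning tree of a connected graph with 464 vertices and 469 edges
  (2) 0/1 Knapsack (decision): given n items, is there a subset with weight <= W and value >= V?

(1) is P: Kruskal's / Prim's algorithms run in polynomial time.
(2) is NP-complete: reduces from Subset Sum.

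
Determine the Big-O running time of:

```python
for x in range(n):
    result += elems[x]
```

Time complexity: O(n).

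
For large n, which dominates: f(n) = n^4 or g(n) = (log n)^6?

f(n) = n^4 grows faster: any positive polynomial dominates any polylog.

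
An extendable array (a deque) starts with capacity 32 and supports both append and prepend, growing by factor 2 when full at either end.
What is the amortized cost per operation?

Growth at either end copies all elements; capacities form a geometric sequence with ratio 2, so total copy cost over n operations is O(n) (two geometric series). Amortized O(1).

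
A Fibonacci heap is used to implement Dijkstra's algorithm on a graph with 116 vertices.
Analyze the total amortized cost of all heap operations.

Dijkstra performs 116 insert, 116 extract-min, and at most E decrease-key operations. With Fibonacci heap: insert O(1) amortized, extract-min O(log n) amortized, decrease-key O(1) amortized. Total with n = 116: O(n * 1 + n * log n + E * 1) = O(n log n + E).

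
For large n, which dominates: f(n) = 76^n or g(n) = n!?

g(n) = n! grows faster: n!/76^n -> infinity by Stirling.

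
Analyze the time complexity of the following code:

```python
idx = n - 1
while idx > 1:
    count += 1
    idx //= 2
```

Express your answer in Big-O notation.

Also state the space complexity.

Time complexity: O(log n).
Space complexity: O(1).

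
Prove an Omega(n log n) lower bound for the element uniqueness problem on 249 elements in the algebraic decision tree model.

In the algebraic decision tree model, element uniqueness on 249 elements is equivalent to determining which cell of an arrangement of C(249,2) = 30876 hyperplanes x_i = x_j contains the input point. Ben-Or's theorem shows this requires Omega(n log n).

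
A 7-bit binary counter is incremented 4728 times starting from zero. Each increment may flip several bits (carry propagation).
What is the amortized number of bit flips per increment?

Bit i flips on every 2^i-th increment, so over 4728 increments bit i flips floor(4728/2^i) times. Summing over i: total flips < 2 * 4728. Amortized: < 2 = O(1) per increment.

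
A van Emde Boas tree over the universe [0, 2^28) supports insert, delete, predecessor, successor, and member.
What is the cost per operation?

vEB recursively partitions [0, 268435456) into sqrt(u) clusters of size sqrt(u). Each operation recurses into either one cluster or the summary, never both: T(u) = T(sqrt(u)) + O(1) => T(u) = O(log log u) = O(log 28). This is worst-case, not just amortized.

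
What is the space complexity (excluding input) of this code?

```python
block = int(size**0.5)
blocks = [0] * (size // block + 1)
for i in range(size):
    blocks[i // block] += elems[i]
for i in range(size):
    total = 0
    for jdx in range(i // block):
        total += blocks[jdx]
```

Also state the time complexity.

Space complexity: O(sqrt(n)).
Storage scales with sqrt(n).
Time complexity: O(n * sqrt(n)).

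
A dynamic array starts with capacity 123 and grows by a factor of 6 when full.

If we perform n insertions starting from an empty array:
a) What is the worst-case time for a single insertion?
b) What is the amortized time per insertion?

(a) Worst-case single insertion: O(n) -- when the array is full at capacity c, the resize copies all c elements, and c can be Theta(n).
(b) Resizes happen at sizes 123, 738, 4428, ... Total copy cost for n insertions: 123 + 738 + ... = O(n) (geometric series with ratio 1/6). Amortized cost per insertion: O(n)/n = O(1).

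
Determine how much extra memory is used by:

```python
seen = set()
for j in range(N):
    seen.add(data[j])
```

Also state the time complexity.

Space complexity: O(n).
Auxiliary storage grows linearly with the input size n in the worst case.
Time complexity: O(n).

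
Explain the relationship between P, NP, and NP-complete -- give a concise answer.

P: solvable in polynomial time. NP: verifiable in polynomial time. NP-complete: in NP and at least as hard as every problem in NP (via polynomial reduction). P is a subset of NP. If any NP-complete problem is in P, then P = NP.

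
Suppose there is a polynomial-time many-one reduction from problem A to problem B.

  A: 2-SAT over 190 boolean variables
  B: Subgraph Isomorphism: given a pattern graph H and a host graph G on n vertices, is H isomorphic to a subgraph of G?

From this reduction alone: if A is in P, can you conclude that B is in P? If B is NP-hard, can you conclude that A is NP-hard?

A poly-time reduction A <=_p B transfers tractability DOWN (B easy => A easy) and hardness UP (A hard => B hard), not the reverse.
From A in P, the reduction alone does NOT give B in P: any problem in P trivially reduces to SAT, yet SAT is not known to be in P.
From B NP-hard, the reduction alone does NOT give A NP-hard: again, easy problems reduce to hard ones.
(Here in fact A is P and B is NP-complete.)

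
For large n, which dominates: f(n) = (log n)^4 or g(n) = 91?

f(n) = (log n)^4 grows faster: any unbounded function dominates a constant.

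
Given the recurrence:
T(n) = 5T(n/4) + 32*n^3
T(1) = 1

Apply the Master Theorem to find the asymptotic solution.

a=5, b=4, f(n)=32*n^3. log_4(5) = 1.161 < 3. Case 3: T(n) = O(n^3).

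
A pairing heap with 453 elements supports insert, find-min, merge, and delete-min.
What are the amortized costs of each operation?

Pairing heaps are self-adjusting heap-ordered trees. Insert and merge link two roots: O(1). Find-min reads the root: O(1). Delete-min removes the root, then pairs children in two passes; amortized cost is O(log 453) = O(log n).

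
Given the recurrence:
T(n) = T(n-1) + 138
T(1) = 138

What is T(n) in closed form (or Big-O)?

Unrolling: T(n) = T(n-1) + 138 = T(n-2) + 2*138 = ... = T(1) + (n-1)*138 = 138 + (n-1)*138 = 138n.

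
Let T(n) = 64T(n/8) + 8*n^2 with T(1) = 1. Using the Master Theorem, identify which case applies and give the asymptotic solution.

a=64, b=8, f(n)=8*n^2.
log_8(64) = 2, so n^(log_b(a)) = n^2.
f(n) = Theta(n^2), so Case 2 applies.
T(n) = Theta(n^2 log n).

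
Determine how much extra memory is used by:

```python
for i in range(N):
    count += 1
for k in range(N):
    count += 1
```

Space complexity: O(1).
Only a constant amount of auxiliary storage is used; nothing grows with n.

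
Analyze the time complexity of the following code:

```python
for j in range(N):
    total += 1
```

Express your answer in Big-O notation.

Time complexity: O(n).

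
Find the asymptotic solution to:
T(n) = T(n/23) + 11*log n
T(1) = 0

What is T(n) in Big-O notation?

Each of the log_23(n) levels adds O(log n). T(n) = O(log^2 n).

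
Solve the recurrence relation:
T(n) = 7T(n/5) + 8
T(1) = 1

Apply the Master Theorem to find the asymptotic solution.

a=7, b=5, f(n)=8. log_5(7) = 1.209. Case 1 of Master Theorem: T(n) = O(n^1.209).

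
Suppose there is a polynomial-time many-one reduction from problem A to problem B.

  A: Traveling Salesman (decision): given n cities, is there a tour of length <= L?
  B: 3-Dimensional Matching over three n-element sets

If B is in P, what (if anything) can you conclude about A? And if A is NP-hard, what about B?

A poly-time reduction A <=_p B means any A-instance can be transformed to a B-instance in poly time.
If B is in P: compose the reduction with B's poly-time algorithm to solve A in poly time, so A is in P.
If A is NP-hard: every NP problem reduces to A, which reduces to B; composing reductions, every NP problem reduces to B, so B is NP-hard.
(Here in fact A is NP-complete and B is NP-complete.)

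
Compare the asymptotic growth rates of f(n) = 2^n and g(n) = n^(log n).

f(n) = 2^n grows faster: take logs: log(n^(log n)) = (log n)^2, log(2^n) = n log 2; n dominates (log n)^2.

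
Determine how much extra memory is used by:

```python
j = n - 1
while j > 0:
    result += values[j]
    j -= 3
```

Space complexity: O(1).
Only a constant amount of auxiliary storage is used; nothing grows with n.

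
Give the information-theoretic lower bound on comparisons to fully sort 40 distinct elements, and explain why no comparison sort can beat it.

A comparison sort is a binary decision tree whose leaves are the 40! = 815915283247897734345611269596115894272000000000 possible output permutations. A binary tree with L leaves has height >= ceil(log_2(L)). So any comparison sort needs >= ceil(log_2(40!)) = 160 comparisons in the worst case.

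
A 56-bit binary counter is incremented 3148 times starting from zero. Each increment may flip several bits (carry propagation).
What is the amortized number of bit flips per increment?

Bit i flips on every 2^i-th increment, so over 3148 increments bit i flips floor(3148/2^i) times. Summing over i: total flips < 2 * 3148. Amortized: < 2 = O(1) per increment.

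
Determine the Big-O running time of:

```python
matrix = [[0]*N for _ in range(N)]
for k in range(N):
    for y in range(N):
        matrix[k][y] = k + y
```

Time complexity: O(n^2).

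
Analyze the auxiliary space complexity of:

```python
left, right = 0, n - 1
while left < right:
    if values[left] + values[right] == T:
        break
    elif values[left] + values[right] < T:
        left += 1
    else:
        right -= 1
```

Space complexity: O(1).
Only a constant amount of auxiliary storage is used; nothing grows with n.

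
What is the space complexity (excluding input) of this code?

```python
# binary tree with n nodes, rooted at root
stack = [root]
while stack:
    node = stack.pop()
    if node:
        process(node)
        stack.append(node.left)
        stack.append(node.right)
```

Space complexity: O(n).
Auxiliary storage grows linearly with the input size n in the worst case.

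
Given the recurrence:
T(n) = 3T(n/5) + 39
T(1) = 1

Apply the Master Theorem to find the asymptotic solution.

a=3, b=5, f(n)=39. log_5(3) = 0.6826. Case 1 of Master Theorem: T(n) = O(n^0.6826).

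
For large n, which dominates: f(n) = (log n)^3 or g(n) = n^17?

g(n) = n^17 grows faster: any positive polynomial dominates any polylog.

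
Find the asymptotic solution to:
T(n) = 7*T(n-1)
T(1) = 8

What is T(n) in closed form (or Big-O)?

Each step multiplies by 7. T(n) = T(1)*7^(n-1) = 8*7^(n-1).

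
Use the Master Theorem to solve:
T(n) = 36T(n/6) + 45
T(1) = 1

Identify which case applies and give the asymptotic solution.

a=36, b=6, f(n)=45.
log_6(36) = 2 > 0.
Since f(n) = O(n^0) is polynomially smaller than n^2, Case 1 applies.
T(n) = Theta(n^2).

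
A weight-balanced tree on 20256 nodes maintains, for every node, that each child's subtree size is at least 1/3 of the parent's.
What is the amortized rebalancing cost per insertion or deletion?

With balance ratio 1/3, tree height is O(log_{3/1}(20256)) = O(log n). A rebalance at a node of size s costs O(s) but requires Omega(s) updates in that subtree to retrigger. Summed over the O(log n) ancestors of the touched leaf, amortized rebalancing is O(log n).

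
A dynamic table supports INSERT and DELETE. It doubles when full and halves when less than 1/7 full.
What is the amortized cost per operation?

Using potential function Phi = |2*num_items - table_size| when load > 1/2, and Phi = table_size/2 - num_items otherwise. The gap of 1/7 vs 1/2 for shrinking prevents thrashing. Both insert and delete have O(1) amortized cost.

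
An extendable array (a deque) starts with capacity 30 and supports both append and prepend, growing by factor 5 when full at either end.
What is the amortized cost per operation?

Growth at either end copies all elements; capacities form a geometric sequence with ratio 5, so total copy cost over n operations is O(n) (two geometric series). Amortized O(1).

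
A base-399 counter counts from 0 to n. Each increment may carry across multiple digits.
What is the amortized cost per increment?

Digit at position i changes every 399^i increments. Total digit changes over n increments: n * 399/(399-1) = O(n). Amortized: O(1).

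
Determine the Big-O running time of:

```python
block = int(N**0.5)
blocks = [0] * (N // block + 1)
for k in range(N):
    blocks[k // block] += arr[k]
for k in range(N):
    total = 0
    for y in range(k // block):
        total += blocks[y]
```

Time complexity: O(n * sqrt(n)).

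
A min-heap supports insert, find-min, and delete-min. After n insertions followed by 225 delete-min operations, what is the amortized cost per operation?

Insert takes O(log n) worst case. Delete-min takes O(log n). Over a sequence of n inserts and 225 delete-mins, total cost is O((n + 225) log n). Amortized per operation: O(log n).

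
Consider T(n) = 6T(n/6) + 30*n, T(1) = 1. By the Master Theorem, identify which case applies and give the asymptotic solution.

a=6, b=6, f(n)=30*n.
log_6(6) = 1, so n^(log_b(a)) = n.
f(n) = Theta(n), so Case 2 applies.
T(n) = Theta(n log n).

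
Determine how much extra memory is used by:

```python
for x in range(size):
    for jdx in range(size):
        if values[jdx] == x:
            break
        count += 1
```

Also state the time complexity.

Space complexity: O(1).
Only a constant amount of auxiliary storage is used; nothing grows with n.
Time complexity: O(n^2).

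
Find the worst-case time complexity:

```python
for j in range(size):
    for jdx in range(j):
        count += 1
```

Time complexity: O(n^2).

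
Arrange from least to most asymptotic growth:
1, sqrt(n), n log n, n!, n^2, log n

Ordered by growth rate: 1 < log n < sqrt(n) < n log n < n^2 < n!.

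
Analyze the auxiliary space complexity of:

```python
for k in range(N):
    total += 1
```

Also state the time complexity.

Space complexity: O(1).
Only a constant amount of auxiliary storage is used; nothing grows with n.
Time complexity: O(n).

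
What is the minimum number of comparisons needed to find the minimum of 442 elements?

Finding the minimum requires 441 comparisons, identical reasoning to finding the maximum. Each comparison eliminates one candidate.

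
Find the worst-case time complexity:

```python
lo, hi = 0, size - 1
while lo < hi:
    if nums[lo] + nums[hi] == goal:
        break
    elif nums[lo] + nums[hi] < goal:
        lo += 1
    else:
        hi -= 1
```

Time complexity: O(n).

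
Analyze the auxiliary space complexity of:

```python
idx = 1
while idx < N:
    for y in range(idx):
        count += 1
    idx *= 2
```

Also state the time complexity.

Space complexity: O(1).
Only a constant amount of auxiliary storage is used; nothing grows with n.
Time complexity: O(n).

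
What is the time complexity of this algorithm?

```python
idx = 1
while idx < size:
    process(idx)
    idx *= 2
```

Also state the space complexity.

Time complexity: O(log n).
Space complexity: O(1).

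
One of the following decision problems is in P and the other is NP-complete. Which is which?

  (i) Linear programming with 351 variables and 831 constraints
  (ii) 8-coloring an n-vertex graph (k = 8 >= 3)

(i) is P: the ellipsoid and interior-point methods run in polynomial time.
(ii) is NP-complete: graph k-coloring for k>=3 is NP-complete by reduction from 3-SAT.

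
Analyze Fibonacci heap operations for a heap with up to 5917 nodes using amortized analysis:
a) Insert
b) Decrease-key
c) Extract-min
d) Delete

Fibonacci heaps use lazy consolidation. Potential function Phi = t + 2m (t = number of trees, m = marked nodes).
- Insert: O(1) actual, Delta Phi = +1 (one new tree) => O(1) amortized.
- Decrease-key: with c cascading cuts, actual cost is O(c); Delta Phi <= c - 2(c-1) + 2 = 4 - c (c new trees; >= c-1 marks cleared; <= 1 new mark). Amortized O(c) + (4 - c) = O(1).
- Extract-min: O(D(n) + t) actual; consolidation drops t to <= D(n)+1, so Delta Phi pays for the t term. D(n) = O(log n) for n = 5917 => O(log n) amortized.
- Delete: decrease-key to -inf then extract-min = O(log n).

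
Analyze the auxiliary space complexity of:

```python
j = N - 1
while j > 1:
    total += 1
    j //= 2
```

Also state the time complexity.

Space complexity: O(1).
Only a constant amount of auxiliary storage is used; nothing grows with n.
Time complexity: O(log n).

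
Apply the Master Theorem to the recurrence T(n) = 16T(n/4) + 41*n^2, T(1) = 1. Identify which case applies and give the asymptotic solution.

a=16, b=4, f(n)=41*n^2.
log_4(16) = 2, so n^(log_b(a)) = n^2.
f(n) = Theta(n^2), so Case 2 applies.
T(n) = Theta(n^2 log n).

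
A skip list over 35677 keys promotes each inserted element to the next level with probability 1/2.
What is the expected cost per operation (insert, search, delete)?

Expected number of levels is O(log_2(35677)) = O(log n). A search visits O(1) expected nodes per level over O(log n) levels. Insert/delete are a search plus O(1) pointer updates per level. Expected O(log n) per operation.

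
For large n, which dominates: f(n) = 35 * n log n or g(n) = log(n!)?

f(n) = 35 * n log n and g(n) = log(n!) are Theta of each other: Stirling: log(n!) = n log n - n + O(log n) = Theta(n log n); the constant 35 doesn't change the Theta class.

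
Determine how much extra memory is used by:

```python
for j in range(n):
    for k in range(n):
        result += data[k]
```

Space complexity: O(1).
Only a constant amount of auxiliary storage is used; nothing grows with n.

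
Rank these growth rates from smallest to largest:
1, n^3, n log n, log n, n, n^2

Ordered by growth rate: 1 < log n < n < n log n < n^2 < n^3.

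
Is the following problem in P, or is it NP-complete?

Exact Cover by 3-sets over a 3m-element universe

This problem is NP-complete: one of Karp's 21 NP-complete problems.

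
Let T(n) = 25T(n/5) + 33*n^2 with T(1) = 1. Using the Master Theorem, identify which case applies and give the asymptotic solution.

a=25, b=5, f(n)=33*n^2.
log_5(25) = 2, so n^(log_b(a)) = n^2.
f(n) = Theta(n^2), so Case 2 applies.
T(n) = Theta(n^2 log n).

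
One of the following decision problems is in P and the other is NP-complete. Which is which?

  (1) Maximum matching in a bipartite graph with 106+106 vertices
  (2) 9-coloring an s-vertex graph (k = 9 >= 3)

(1) is P: Hopcroft-Karp runs in O(E sqrt(V)).
(2) is NP-complete: graph k-coloring for k>=3 is NP-complete by reduction from 3-SAT.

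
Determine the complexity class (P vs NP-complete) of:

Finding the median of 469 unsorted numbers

This problem is in P: linear-time selection (median-of-medians) runs in O(n).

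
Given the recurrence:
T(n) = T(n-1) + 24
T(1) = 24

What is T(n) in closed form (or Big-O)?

Unrolling: T(n) = T(n-1) + 24 = T(n-2) + 2*24 = ... = T(1) + (n-1)*24 = 24 + (n-1)*24 = 24n.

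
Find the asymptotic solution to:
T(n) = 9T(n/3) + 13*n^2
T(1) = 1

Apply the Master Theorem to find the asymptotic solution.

a=9, b=3, f(n)=13*n^2. log_3(9) = 2. Case 2: T(n) = O(n^2 log n).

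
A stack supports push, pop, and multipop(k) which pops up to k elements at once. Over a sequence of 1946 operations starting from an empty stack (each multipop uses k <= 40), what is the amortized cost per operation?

Each element is pushed exactly once and popped at most once (whether by pop or as part of a multipop). So the total number of individual pops over the whole sequence is at most the number of pushes, which is at most 1946. Total work <= 2 * 1946, hence O(1) amortized per operation.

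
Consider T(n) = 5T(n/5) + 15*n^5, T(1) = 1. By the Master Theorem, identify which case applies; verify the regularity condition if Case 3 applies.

a=5, b=5, f(n)=15*n^5.
log_5(5) = 1 < 5.
f(n) = Omega(n^(1+epsilon)) for some epsilon > 0, so Case 3 is the candidate.
Regularity: a*f(n/b) = 5*15*(n/5)^5 = (5/3125)*15*n^5 <= c*f(n) with c = 5/3125 < 1. Satisfied.
Case 3: T(n) = Theta(n^5).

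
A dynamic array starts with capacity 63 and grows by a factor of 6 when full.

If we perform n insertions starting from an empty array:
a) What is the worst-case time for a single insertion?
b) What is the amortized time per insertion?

(a) Worst-case single insertion: O(n) -- when the array is full at capacity c, the resize copies all c elements, and c can be Theta(n).
(b) Resizes happen at sizes 63, 378, 2268, ... Total copy cost for n insertions: 63 + 378 + ... = O(n) (geometric series with ratio 1/6). Amortized cost per insertion: O(n)/n = O(1).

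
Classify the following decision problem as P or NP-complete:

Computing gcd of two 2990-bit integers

This problem is in P: the Euclidean algorithm runs in polynomial time in the bit-length.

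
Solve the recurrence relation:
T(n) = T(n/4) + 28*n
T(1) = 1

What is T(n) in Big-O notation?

Geometric series: 28*n*(1 + 1/4 + 1/4^2 + ...) = O(n). T(n) = O(n).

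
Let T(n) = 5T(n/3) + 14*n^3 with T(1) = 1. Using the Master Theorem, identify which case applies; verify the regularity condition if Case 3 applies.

a=5, b=3, f(n)=14*n^3.
log_3(5) = 1.465 < 3.
f(n) = Omega(n^(1.465+epsilon)) for some epsilon > 0, so Case 3 is the candidate.
Regularity: a*f(n/b) = 5*14*(n/3)^3 = (5/27)*14*n^3 <= c*f(n) with c = 5/27 < 1. Satisfied.
Case 3: T(n) = Theta(n^3).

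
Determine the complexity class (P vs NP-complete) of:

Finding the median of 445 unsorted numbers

This problem is in P: linear-time selection (median-of-medians) runs in O(n).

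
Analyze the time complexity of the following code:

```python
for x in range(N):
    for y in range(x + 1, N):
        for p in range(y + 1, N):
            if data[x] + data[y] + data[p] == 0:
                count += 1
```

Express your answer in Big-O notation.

Time complexity: O(n^3).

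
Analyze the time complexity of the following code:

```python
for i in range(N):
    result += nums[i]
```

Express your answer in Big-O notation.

Time complexity: O(n).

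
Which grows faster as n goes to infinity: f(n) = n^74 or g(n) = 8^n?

g(n) = 8^n grows faster: any exponential with base > 1 dominates every polynomial.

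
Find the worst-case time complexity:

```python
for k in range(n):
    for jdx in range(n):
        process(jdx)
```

Time complexity: O(n^2).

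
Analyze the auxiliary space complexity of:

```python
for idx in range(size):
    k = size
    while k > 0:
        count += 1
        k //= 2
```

Space complexity: O(1).
Only a constant amount of auxiliary storage is used; nothing grows with n.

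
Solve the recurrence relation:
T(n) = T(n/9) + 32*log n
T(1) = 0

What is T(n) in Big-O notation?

Each of the log_9(n) levels adds O(log n). T(n) = O(log^2 n).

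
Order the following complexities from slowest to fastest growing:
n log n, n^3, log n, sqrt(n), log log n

Ordered by growth rate: log log n < log n < sqrt(n) < n log n < n^3.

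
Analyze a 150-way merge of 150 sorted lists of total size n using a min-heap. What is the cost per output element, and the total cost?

Maintain a min-heap of size 150 holding the current head of each list. Each output step does one extract-min (O(log 150)) and one insert of that list's next element (O(log 150)). Each of the n elements passes through the heap exactly once, so the total cost is O(n log 150), i.e. O(log 150) per output element.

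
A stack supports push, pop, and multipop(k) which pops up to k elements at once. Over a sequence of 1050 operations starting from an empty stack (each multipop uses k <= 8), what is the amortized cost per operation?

Each element is pushed exactly once and popped at most once (whether by pop or as part of a multipop). So the total number of individual pops over the whole sequence is at most the number of pushes, which is at most 1050. Total work <= 2 * 1050, hence O(1) amortized per operation.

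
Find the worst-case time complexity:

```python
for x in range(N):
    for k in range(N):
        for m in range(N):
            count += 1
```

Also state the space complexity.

Time complexity: O(n^3).
Space complexity: O(1).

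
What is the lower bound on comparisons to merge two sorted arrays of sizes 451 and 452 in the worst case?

Adversary: with |451 - 452| <= 1 the inputs can be fully interleaved so that every adjacent pair in the merged output comes from different arrays. Then each of the 902 adjacent pairs must be directly compared, or the algorithm cannot determine their relative order. Standard merge meets this bound.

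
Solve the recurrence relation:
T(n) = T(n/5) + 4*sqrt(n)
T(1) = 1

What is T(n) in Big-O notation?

Each level contributes sqrt(n/5^k). Geometric series with ratio 1/sqrt(5) < 1 sums to O(sqrt(n)).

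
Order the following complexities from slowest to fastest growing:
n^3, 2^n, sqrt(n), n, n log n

Ordered by growth rate: sqrt(n) < n < n log n < n^3 < 2^n.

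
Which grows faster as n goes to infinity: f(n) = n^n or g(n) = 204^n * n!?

g(n) = 204^n * n! grows faster: by Stirling n! ~ sqrt(2 pi n)(n/e)^n, so 204^n n! / n^n ~ (204/e)^n sqrt(2 pi n) -> infinity since 204/e > 1.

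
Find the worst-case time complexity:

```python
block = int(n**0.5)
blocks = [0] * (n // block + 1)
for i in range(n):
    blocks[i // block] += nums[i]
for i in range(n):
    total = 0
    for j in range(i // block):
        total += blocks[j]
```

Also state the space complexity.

Time complexity: O(n * sqrt(n)).
Space complexity: O(sqrt(n)).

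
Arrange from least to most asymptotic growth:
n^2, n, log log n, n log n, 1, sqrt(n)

Ordered by growth rate: 1 < log log n < sqrt(n) < n < n log n < n^2.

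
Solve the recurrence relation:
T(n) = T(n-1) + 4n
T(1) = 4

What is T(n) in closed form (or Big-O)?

Unrolling: T(n) = 4 + 4*(2 + 3 + ... + n) = 4 + 4*(n(n+1)/2 - 1) = O(n^2).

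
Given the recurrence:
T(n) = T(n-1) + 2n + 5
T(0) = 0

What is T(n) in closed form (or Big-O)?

Dominant term in sum is 2*sum(i, i=1..n) = 2*n*(n+1)/2 = O(n^2).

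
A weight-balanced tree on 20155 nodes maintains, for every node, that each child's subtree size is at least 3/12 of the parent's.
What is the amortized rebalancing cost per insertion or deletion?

With balance ratio 3/12, tree height is O(log_{12/3}(20155)) = O(log n). A rebalance at a node of size s costs O(s) but requires Omega(s) updates in that subtree to retrigger. Summed over the O(log n) ancestors of the touched leaf, amortized rebalancing is O(log n).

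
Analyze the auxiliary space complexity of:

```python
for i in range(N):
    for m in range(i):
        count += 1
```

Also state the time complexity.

Space complexity: O(1).
Only a constant amount of auxiliary storage is used; nothing grows with n.
Time complexity: O(n^2).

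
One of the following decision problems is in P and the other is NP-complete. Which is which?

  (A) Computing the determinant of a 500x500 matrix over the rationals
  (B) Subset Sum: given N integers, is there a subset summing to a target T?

(A) is P: Gaussian elimination runs in O(n^3).
(B) is NP-complete: one of Karp's 21 NP-complete problems.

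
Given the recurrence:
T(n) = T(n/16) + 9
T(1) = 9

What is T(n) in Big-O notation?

Each step divides n by 16 and adds 9. After log_16(n) steps, T(n) = O(log n).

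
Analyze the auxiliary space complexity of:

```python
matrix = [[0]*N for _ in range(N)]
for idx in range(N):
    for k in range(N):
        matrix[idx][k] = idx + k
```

Space complexity: O(n^2).
A 2D structure of size n x n is allocated.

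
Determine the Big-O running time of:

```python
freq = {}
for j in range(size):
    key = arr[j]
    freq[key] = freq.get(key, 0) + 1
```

Time complexity: O(n).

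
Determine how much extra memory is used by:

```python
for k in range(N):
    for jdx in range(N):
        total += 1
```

Space complexity: O(1).
Only a constant amount of auxiliary storage is used; nothing grows with n.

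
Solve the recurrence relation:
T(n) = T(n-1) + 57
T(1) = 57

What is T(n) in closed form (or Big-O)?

Unrolling: T(n) = T(n-1) + 57 = T(n-2) + 2*57 = ... = T(1) + (n-1)*57 = 57 + (n-1)*57 = 57n.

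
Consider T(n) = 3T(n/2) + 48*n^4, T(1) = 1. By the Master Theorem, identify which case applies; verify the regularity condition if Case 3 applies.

a=3, b=2, f(n)=48*n^4.
log_2(3) = 1.585 < 4.
f(n) = Omega(n^(1.585+epsilon)) for some epsilon > 0, so Case 3 is the candidate.
Regularity: a*f(n/b) = 3*48*(n/2)^4 = (3/16)*48*n^4 <= c*f(n) with c = 3/16 < 1. Satisfied.
Case 3: T(n) = Theta(n^4).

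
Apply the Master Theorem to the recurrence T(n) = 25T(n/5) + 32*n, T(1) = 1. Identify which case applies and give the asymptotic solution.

a=25, b=5, f(n)=32*n.
log_5(25) = 2 > 1.
Since f(n) = O(n^1) is polynomially smaller than n^2, Case 1 applies.
T(n) = Theta(n^2).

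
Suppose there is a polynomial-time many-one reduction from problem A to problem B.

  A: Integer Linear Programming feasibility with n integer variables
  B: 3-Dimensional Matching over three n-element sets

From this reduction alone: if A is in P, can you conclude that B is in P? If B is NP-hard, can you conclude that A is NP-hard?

A poly-time reduction A <=_p B transfers tractability DOWN (B easy => A easy) and hardness UP (A hard => B hard), not the reverse.
From A in P, the reduction alone does NOT give B in P: any problem in P trivially reduces to SAT, yet SAT is not known to be in P.
From B NP-hard, the reduction alone does NOT give A NP-hard: again, easy problems reduce to hard ones.
(Here in fact A is NP-complete and B is NP-complete.)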